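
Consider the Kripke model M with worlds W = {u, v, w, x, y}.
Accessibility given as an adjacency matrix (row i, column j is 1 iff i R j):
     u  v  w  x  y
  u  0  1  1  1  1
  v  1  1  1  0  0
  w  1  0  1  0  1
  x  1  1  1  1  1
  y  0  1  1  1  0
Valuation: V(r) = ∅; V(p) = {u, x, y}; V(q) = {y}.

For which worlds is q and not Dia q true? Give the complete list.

y

Let φ = q and not Dia q. Evaluate φ at each world:
  u (successors {v, w, x, y}): φ is false.
  v (successors {u, v, w}): φ is false.
  w (successors {u, w, y}): φ is false.
  x (successors {u, v, w, x, y}): φ is false.
  y (successors {v, w, x}): φ is true.
For instance, at u:
  At u: q is false, not Dia q is false, so q and not Dia q is false.
    At u: Dia q is true, so not Dia q is false.
      At u: Dia q requires q at some successor in {v, w, x, y}.
        q holds at y, so Dia q is true at u.
Satisfying worlds: {y}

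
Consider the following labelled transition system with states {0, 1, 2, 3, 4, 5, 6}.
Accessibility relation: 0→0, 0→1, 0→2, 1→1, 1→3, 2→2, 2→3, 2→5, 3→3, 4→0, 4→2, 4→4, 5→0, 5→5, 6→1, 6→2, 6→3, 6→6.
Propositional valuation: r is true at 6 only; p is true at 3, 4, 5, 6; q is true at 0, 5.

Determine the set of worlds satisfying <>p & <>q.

Let φ = <>p & <>q. Evaluate φ at each world:
  0 (successors {0, 1, 2}): φ is false.
  1 (successors {1, 3}): φ is false.
  2 (successors {2, 3, 5}): φ is true.
  3 (successors {3}): φ is false.
  4 (successors {0, 2, 4}): φ is true.
  5 (successors {0, 5}): φ is true.
  6 (successors {1, 2, 3, 6}): φ is false.
For instance, at 1:
  At 1: <>p is true, <>q is false, so <>p & <>q is false.
    At 1: <>p requires p at some successor in {1, 3}.
      p holds at 3, so <>p is true at 1.
    At 1: <>q requires q at some successor in {1, 3}.
      At 1: q is false.
      At 3: q is false.
    So <>q is false at 1.
Satisfying worlds: {2, 4, 5}

2, 4, 5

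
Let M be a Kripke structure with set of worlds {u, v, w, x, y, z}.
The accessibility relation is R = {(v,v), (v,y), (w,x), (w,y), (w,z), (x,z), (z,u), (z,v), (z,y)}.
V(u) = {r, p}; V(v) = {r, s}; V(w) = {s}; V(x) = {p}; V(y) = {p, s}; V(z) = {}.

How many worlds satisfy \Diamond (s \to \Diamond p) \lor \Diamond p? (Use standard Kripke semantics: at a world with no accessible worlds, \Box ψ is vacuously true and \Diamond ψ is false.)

4

Recall that \Diamond ψ holds at a world iff ψ holds at some accessible world.
Let φ = \Diamond (s \to \Diamond p) \lor \Diamond p. Evaluate φ at each world:
  u (successors ∅): φ is false.
  v (successors {v, y}): φ is true.
  w (successors {x, y, z}): φ is true.
  x (successors {z}): φ is true.
  y (successors ∅): φ is false.
  z (successors {u, v, y}): φ is true.
For instance, at w:
  At w: \Diamond (s \to \Diamond p) is true, \Diamond p is true, so \Diamond (s \to \Diamond p) \lor \Diamond p is true.
    At w: \Diamond (s \to \Diamond p) requires s \to \Diamond p at some successor in {x, y, z}.
      s \to \Diamond p holds at x, so \Diamond (s \to \Diamond p) is true at w.
    At w: \Diamond p requires p at some successor in {x, y, z}.
      p holds at x, so \Diamond p is true at w.
Satisfying worlds: {v, w, x, z}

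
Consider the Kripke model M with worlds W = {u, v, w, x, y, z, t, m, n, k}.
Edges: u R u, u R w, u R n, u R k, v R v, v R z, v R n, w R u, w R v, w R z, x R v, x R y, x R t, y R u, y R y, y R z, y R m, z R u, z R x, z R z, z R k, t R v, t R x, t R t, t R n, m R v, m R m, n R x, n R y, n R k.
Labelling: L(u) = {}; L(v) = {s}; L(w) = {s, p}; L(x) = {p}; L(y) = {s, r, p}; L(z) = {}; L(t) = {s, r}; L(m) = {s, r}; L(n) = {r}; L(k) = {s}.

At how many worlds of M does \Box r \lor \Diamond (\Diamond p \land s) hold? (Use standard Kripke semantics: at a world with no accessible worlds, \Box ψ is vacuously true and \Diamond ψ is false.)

5

Recall that \Box ψ holds at a world iff ψ holds at every accessible world, and \Diamond ψ holds iff ψ holds at some accessible world.
Let φ = \Box r \lor \Diamond (\Diamond p \land s). Evaluate φ at each world:
  u (successors {u, w, n, k}): φ is false.
  v (successors {v, z, n}): φ is false.
  w (successors {u, v, z}): φ is false.
  x (successors {v, y, t}): φ is true.
  y (successors {u, y, z, m}): φ is true.
  z (successors {u, x, z, k}): φ is false.
  t (successors {v, x, t, n}): φ is true.
  m (successors {v, m}): φ is false.
  n (successors {x, y, k}): φ is true.
  k (successors ∅): φ is true.
For instance, at u:
  At u: \Box r is false, \Diamond (\Diamond p \land s) is false, so \Box r \lor \Diamond (\Diamond p \land s) is false.
    At u: \Box r requires r at every successor {u, w, n, k}.
      r fails at u, so \Box r is false at u.
    At u: \Diamond (\Diamond p \land s) requires \Diamond p \land s at some successor in {u, w, n, k}.
      At u: \Diamond p \land s is false.
      At w: \Diamond p \land s is false.
      At n: \Diamond p \land s is false.
      At k: \Diamond p \land s is false.
    So \Diamond (\Diamond p \land s) is false at u.
Satisfying worlds: {x, y, t, n, k}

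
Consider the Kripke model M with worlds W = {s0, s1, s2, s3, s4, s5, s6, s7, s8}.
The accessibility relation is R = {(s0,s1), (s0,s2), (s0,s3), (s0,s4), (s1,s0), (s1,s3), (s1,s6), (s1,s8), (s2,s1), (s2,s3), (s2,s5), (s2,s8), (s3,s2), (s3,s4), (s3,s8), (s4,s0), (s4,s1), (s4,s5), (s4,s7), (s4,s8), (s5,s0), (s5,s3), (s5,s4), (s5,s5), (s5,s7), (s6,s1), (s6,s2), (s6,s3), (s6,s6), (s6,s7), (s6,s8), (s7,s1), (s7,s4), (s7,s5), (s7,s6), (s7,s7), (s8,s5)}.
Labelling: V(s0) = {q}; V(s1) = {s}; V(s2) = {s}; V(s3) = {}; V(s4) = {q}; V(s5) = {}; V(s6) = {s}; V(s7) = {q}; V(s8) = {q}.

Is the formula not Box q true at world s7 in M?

Yes

At s7: Box q is false, so not Box q is true.
  At s7: Box q requires q at every successor {s1, s4, s5, s6, s7}.
    q fails at s1, so Box q is false at s7.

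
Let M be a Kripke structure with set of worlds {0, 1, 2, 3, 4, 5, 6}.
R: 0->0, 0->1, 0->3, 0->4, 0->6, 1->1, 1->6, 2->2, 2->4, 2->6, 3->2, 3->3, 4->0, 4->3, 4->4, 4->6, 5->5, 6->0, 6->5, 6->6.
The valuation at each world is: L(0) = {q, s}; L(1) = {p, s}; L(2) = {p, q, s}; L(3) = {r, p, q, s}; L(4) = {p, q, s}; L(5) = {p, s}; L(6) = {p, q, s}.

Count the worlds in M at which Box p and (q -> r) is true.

3

Let φ = Box p and (q -> r). Evaluate φ at each world:
  0 (successors {0, 1, 3, 4, 6}): φ is false.
  1 (successors {1, 6}): φ is true.
  2 (successors {2, 4, 6}): φ is false.
  3 (successors {2, 3}): φ is true.
  4 (successors {0, 3, 4, 6}): φ is false.
  5 (successors {5}): φ is true.
  6 (successors {0, 5, 6}): φ is false.
For instance, at 5:
  At 5: Box p is true, q -> r is true, so Box p and (q -> r) is true.
    At 5: Box p requires p at every successor {5}.
      At 5: p is true.
    So Box p is true at 5.
Satisfying worlds: {1, 3, 5}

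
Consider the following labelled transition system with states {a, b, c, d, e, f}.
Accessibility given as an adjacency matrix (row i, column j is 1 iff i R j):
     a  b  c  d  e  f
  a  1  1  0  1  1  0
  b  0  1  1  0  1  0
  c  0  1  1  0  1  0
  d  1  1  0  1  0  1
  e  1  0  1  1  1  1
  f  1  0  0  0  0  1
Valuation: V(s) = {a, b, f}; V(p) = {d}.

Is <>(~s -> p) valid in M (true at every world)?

Yes

Let φ = <>(~s -> p). Evaluate φ at each world:
  a (successors {a, b, d, e}): φ is true.
  b (successors {b, c, e}): φ is true.
  c (successors {b, c, e}): φ is true.
  d (successors {a, b, d, f}): φ is true.
  e (successors {a, c, d, e, f}): φ is true.
  f (successors {a, f}): φ is true.
For instance, at e:
  At e: <>(~s -> p) requires ~s -> p at some successor in {a, c, d, e, f}.
    ~s -> p holds at a, so <>(~s -> p) is true at e.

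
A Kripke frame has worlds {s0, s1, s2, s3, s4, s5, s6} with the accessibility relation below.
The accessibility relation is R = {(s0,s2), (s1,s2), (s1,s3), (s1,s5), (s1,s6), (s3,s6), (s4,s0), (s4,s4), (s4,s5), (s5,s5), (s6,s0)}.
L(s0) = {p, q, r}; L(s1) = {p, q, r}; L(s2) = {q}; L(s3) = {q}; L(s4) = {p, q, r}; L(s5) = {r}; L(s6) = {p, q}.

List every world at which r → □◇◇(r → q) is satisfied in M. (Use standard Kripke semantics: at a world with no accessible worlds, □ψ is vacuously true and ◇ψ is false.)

Let φ = r → □◇◇(r → q). Evaluate φ at each world:
  s0 (successors {s2}): φ is false.
  s1 (successors {s2, s3, s5, s6}): φ is false.
  s2 (successors ∅): φ is true.
  s3 (successors {s6}): φ is true.
  s4 (successors {s0, s4, s5}): φ is false.
  s5 (successors {s5}): φ is false.
  s6 (successors {s0}): φ is true.
For instance, at s4:
  At s4: r is true, □◇◇(r → q) is false, so r → □◇◇(r → q) is false.
    At s4: □◇◇(r → q) requires ◇◇(r → q) at every successor {s0, s4, s5}.
      ◇◇(r → q) fails at s0, so □◇◇(r → q) is false at s4.
Satisfying worlds: {s2, s3, s6}

s2, s3, s6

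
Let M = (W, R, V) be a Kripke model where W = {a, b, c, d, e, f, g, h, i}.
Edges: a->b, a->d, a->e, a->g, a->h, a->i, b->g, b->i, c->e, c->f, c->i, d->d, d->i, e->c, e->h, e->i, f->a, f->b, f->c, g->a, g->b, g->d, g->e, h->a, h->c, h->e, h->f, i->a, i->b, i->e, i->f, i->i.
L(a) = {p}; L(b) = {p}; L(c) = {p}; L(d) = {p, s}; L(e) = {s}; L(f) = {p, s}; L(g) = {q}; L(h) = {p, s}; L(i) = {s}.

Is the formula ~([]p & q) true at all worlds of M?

Yes

Let φ = ~([]p & q). Evaluate φ at each world:
  a (successors {b, d, e, g, h, i}): φ is true.
  b (successors {g, i}): φ is true.
  c (successors {e, f, i}): φ is true.
  d (successors {d, i}): φ is true.
  e (successors {c, h, i}): φ is true.
  f (successors {a, b, c}): φ is true.
  g (successors {a, b, d, e}): φ is true.
  h (successors {a, c, e, f}): φ is true.
  i (successors {a, b, e, f, i}): φ is true.
For instance, at e:
  At e: []p & q is false, so ~([]p & q) is true.
    At e: []p is false, q is false, so []p & q is false.
      At e: []p requires p at every successor {c, h, i}.
        p fails at i, so []p is false at e.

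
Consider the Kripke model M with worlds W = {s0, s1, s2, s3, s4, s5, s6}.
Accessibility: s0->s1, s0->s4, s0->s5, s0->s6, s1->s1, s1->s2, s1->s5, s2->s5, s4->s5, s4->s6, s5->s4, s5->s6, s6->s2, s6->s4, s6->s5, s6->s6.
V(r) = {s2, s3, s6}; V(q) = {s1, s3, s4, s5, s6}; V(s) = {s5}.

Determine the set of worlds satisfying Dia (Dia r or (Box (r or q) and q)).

Let φ = Dia (Dia r or (Box (r or q) and q)). Evaluate φ at each world:
  s0 (successors {s1, s4, s5, s6}): φ is true.
  s1 (successors {s1, s2, s5}): φ is true.
  s2 (successors {s5}): φ is true.
  s3 (successors ∅): φ is false.
  s4 (successors {s5, s6}): φ is true.
  s5 (successors {s4, s6}): φ is true.
  s6 (successors {s2, s4, s5, s6}): φ is true.
For instance, at s5:
  At s5: Dia (Dia r or (Box (r or q) and q)) requires Dia r or (Box (r or q) and q) at some successor in {s4, s6}.
    Dia r or (Box (r or q) and q) holds at s4, so Dia (Dia r or (Box (r or q) and q)) is true at s5.
      At s4: Dia r is true, Box (r or q) and q is true, so Dia r or (Box (r or q) and q) is true.
Satisfying worlds: {s0, s1, s2, s4, s5, s6}

s0, s1, s2, s4, s5, s6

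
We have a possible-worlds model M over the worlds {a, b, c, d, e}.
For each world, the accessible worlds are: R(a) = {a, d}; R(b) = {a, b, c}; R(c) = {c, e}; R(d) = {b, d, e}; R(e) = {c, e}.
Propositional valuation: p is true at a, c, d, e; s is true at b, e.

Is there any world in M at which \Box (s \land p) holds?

No

Let φ = \Box (s \land p). Evaluate φ at each world:
  a (successors {a, d}): φ is false.
  b (successors {a, b, c}): φ is false.
  c (successors {c, e}): φ is false.
  d (successors {b, d, e}): φ is false.
  e (successors {c, e}): φ is false.
For instance, at c:
  At c: \Box (s \land p) requires s \land p at every successor {c, e}.
    s \land p fails at c, so \Box (s \land p) is false at c.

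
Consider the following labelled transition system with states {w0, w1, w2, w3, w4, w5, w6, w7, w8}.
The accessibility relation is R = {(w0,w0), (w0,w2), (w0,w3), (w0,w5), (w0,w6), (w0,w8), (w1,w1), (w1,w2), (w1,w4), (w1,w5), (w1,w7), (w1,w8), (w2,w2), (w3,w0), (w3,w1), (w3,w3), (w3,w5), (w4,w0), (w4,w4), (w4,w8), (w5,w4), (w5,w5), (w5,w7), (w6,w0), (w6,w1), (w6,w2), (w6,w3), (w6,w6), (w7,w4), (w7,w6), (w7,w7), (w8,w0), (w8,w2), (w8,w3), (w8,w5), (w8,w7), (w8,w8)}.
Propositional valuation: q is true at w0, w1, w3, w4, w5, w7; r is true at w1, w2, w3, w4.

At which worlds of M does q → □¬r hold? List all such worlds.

w2, w6, w8

Let φ = q → □¬r. Evaluate φ at each world:
  w0 (successors {w0, w2, w3, w5, w6, w8}): φ is false.
  w1 (successors {w1, w2, w4, w5, w7, w8}): φ is false.
  w2 (successors {w2}): φ is true.
  w3 (successors {w0, w1, w3, w5}): φ is false.
  w4 (successors {w0, w4, w8}): φ is false.
  w5 (successors {w4, w5, w7}): φ is false.
  w6 (successors {w0, w1, w2, w3, w6}): φ is true.
  w7 (successors {w4, w6, w7}): φ is false.
  w8 (successors {w0, w2, w3, w5, w7, w8}): φ is true.
For instance, at w5:
  At w5: q is true, □¬r is false, so q → □¬r is false.
    At w5: □¬r requires ¬r at every successor {w4, w5, w7}.
      ¬r fails at w4, so □¬r is false at w5.
Satisfying worlds: {w2, w6, w8}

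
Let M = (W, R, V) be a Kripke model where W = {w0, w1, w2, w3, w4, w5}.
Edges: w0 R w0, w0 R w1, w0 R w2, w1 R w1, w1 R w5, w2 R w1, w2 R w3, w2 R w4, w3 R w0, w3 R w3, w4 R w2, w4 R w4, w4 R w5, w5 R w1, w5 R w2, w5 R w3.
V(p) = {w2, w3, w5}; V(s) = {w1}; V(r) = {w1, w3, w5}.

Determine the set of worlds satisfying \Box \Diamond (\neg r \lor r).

Recall that \Box ψ holds at a world iff ψ holds at every accessible world, and \Diamond ψ holds iff ψ holds at some accessible world.
Let φ = \Box \Diamond (\neg r \lor r). Evaluate φ at each world:
  w0 (successors {w0, w1, w2}): φ is true.
  w1 (successors {w1, w5}): φ is true.
  w2 (successors {w1, w3, w4}): φ is true.
  w3 (successors {w0, w3}): φ is true.
  w4 (successors {w2, w4, w5}): φ is true.
  w5 (successors {w1, w2, w3}): φ is true.
For instance, at w2:
  At w2: \Box \Diamond (\neg r \lor r) requires \Diamond (\neg r \lor r) at every successor {w1, w3, w4}.
      At w1: \Diamond (\neg r \lor r) requires \neg r \lor r at some successor in {w1, w5}.
        \neg r \lor r holds at w1, so \Diamond (\neg r \lor r) is true at w1.
      At w3: \Diamond (\neg r \lor r) requires \neg r \lor r at some successor in {w0, w3}.
        \neg r \lor r holds at w0, so \Diamond (\neg r \lor r) is true at w3.
      At w4: \Diamond (\neg r \lor r) requires \neg r \lor r at some successor in {w2, w4, w5}.
        \neg r \lor r holds at w2, so \Diamond (\neg r \lor r) is true at w4.
  So \Box \Diamond (\neg r \lor r) is true at w2.
Satisfying worlds: {w0, w1, w2, w3, w4, w5}

w0, w1, w2, w3, w4, w5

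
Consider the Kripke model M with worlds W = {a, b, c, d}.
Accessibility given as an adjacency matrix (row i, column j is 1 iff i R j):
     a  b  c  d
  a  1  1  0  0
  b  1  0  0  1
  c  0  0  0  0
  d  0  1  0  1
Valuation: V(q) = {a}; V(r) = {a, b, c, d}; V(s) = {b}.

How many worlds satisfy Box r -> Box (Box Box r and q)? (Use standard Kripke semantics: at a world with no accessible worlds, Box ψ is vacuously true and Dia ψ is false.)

Let φ = Box r -> Box (Box Box r and q). Evaluate φ at each world:
  a (successors {a, b}): φ is false.
  b (successors {a, d}): φ is false.
  c (successors ∅): φ is true.
  d (successors {b, d}): φ is false.
For instance, at d:
  At d: Box r is true, Box (Box Box r and q) is false, so Box r -> Box (Box Box r and q) is false.
    At d: Box r requires r at every successor {b, d}.
      At b: r is true.
      At d: r is true.
    So Box r is true at d.
    At d: Box (Box Box r and q) requires Box Box r and q at every successor {b, d}.
      Box Box r and q fails at b, so Box (Box Box r and q) is false at d.
Satisfying worlds: {c}

1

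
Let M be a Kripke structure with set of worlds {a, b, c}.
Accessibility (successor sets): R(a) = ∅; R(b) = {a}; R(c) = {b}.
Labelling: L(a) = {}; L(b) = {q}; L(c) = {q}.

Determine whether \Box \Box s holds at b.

Recall that \Box ψ holds at a world iff ψ holds at every accessible world, and \Diamond ψ holds iff ψ holds at some accessible world.
At b: \Box \Box s requires \Box s at every successor {a}.
    At a: no accessible worlds, so \Box s holds vacuously.
So \Box \Box s is true at b.

Yes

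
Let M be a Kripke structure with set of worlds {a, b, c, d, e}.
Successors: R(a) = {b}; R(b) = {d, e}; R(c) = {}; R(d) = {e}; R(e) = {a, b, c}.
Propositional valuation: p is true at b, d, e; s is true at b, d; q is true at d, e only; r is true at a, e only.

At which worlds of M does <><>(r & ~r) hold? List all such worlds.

Let φ = <><>(r & ~r). Evaluate φ at each world:
  a (successors {b}): φ is false.
  b (successors {d, e}): φ is false.
  c (successors ∅): φ is false.
  d (successors {e}): φ is false.
  e (successors {a, b, c}): φ is false.
For instance, at e:
  At e: <><>(r & ~r) requires <>(r & ~r) at some successor in {a, b, c}.
    At a: <>(r & ~r) is false.
    At b: <>(r & ~r) is false.
    At c: <>(r & ~r) is false.
  So <><>(r & ~r) is false at e.
Satisfying worlds: none.

none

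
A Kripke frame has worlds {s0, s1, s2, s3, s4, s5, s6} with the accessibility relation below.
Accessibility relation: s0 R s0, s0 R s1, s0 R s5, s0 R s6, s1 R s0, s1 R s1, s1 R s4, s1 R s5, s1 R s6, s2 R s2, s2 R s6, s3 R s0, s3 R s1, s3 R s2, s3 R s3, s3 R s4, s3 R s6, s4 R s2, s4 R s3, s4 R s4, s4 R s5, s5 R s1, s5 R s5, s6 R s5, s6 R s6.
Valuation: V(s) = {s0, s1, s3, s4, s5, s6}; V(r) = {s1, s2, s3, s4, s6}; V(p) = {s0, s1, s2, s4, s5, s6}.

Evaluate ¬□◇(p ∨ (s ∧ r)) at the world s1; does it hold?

At s1: □◇(p ∨ (s ∧ r)) is true, so ¬□◇(p ∨ (s ∧ r)) is false.
  At s1: □◇(p ∨ (s ∧ r)) requires ◇(p ∨ (s ∧ r)) at every successor {s0, s1, s4, s5, s6}.
    At s0: ◇(p ∨ (s ∧ r)) is true.
    At s1: ◇(p ∨ (s ∧ r)) is true.
    At s4: ◇(p ∨ (s ∧ r)) is true.
    At s5: ◇(p ∨ (s ∧ r)) is true.
    At s6: ◇(p ∨ (s ∧ r)) is true.
  So □◇(p ∨ (s ∧ r)) is true at s1.

No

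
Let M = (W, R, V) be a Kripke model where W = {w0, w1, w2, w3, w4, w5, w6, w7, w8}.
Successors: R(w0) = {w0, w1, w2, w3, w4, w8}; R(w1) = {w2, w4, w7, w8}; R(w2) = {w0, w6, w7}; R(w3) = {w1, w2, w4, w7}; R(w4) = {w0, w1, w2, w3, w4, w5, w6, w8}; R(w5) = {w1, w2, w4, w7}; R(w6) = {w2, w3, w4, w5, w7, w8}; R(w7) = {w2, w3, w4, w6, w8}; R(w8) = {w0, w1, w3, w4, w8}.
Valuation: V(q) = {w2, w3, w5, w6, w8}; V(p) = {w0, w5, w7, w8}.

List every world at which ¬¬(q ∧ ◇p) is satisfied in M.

Let φ = ¬¬(q ∧ ◇p). Evaluate φ at each world:
  w0 (successors {w0, w1, w2, w3, w4, w8}): φ is false.
  w1 (successors {w2, w4, w7, w8}): φ is false.
  w2 (successors {w0, w6, w7}): φ is true.
  w3 (successors {w1, w2, w4, w7}): φ is true.
  w4 (successors {w0, w1, w2, w3, w4, w5, w6, w8}): φ is false.
  w5 (successors {w1, w2, w4, w7}): φ is true.
  w6 (successors {w2, w3, w4, w5, w7, w8}): φ is true.
  w7 (successors {w2, w3, w4, w6, w8}): φ is false.
  w8 (successors {w0, w1, w3, w4, w8}): φ is true.
For instance, at w2:
  At w2: ¬(q ∧ ◇p) is false, so ¬¬(q ∧ ◇p) is true.
    At w2: q ∧ ◇p is true, so ¬(q ∧ ◇p) is false.
      At w2: q is true, ◇p is true, so q ∧ ◇p is true.
Satisfying worlds: {w2, w3, w5, w6, w8}

w2, w3, w5, w6, w8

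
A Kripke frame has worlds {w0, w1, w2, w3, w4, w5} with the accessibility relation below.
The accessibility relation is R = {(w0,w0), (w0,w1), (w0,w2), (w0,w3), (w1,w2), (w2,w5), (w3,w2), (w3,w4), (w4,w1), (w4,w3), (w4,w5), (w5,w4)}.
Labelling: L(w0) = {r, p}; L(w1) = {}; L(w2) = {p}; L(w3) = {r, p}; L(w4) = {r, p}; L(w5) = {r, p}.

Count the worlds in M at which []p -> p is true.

Let φ = []p -> p. Evaluate φ at each world:
  w0 (successors {w0, w1, w2, w3}): φ is true.
  w1 (successors {w2}): φ is false.
  w2 (successors {w5}): φ is true.
  w3 (successors {w2, w4}): φ is true.
  w4 (successors {w1, w3, w5}): φ is true.
  w5 (successors {w4}): φ is true.
For instance, at w2:
  At w2: []p is true, p is true, so []p -> p is true.
    At w2: []p requires p at every successor {w5}.
      At w5: p is true.
    So []p is true at w2.
Satisfying worlds: {w0, w2, w3, w4, w5}

5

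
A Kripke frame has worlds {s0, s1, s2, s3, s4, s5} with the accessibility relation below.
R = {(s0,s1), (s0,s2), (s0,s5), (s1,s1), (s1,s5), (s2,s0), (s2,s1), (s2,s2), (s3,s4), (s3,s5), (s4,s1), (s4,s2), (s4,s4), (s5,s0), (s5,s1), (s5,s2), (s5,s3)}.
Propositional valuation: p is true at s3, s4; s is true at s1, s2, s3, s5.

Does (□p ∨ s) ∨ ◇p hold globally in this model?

Let φ = (□p ∨ s) ∨ ◇p. Evaluate φ at each world:
  s0 (successors {s1, s2, s5}): φ is false.
  s1 (successors {s1, s5}): φ is true.
  s2 (successors {s0, s1, s2}): φ is true.
  s3 (successors {s4, s5}): φ is true.
  s4 (successors {s1, s2, s4}): φ is true.
  s5 (successors {s0, s1, s2, s3}): φ is true.
Detail at s0 (counterexample):
  At s0: □p ∨ s is false, ◇p is false, so (□p ∨ s) ∨ ◇p is false.
    At s0: □p is false, s is false, so □p ∨ s is false.
      At s0: □p requires p at every successor {s1, s2, s5}.
        p fails at s1, so □p is false at s0.
    At s0: ◇p requires p at some successor in {s1, s2, s5}.
      At s1: p is false.
      At s2: p is false.
      At s5: p is false.
    So ◇p is false at s0.

No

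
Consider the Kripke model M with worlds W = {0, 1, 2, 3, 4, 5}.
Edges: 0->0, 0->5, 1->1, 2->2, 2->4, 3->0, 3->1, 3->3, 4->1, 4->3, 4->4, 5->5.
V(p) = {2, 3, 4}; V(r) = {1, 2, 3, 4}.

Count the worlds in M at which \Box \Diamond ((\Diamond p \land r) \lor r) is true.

3

Let φ = \Box \Diamond ((\Diamond p \land r) \lor r). Evaluate φ at each world:
  0 (successors {0, 5}): φ is false.
  1 (successors {1}): φ is true.
  2 (successors {2, 4}): φ is true.
  3 (successors {0, 1, 3}): φ is false.
  4 (successors {1, 3, 4}): φ is true.
  5 (successors {5}): φ is false.
For instance, at 1:
  At 1: \Box \Diamond ((\Diamond p \land r) \lor r) requires \Diamond ((\Diamond p \land r) \lor r) at every successor {1}.
      At 1: \Diamond ((\Diamond p \land r) \lor r) requires (\Diamond p \land r) \lor r at some successor in {1}.
        (\Diamond p \land r) \lor r holds at 1, so \Diamond ((\Diamond p \land r) \lor r) is true at 1.
  So \Box \Diamond ((\Diamond p \land r) \lor r) is true at 1.
Satisfying worlds: {1, 2, 4}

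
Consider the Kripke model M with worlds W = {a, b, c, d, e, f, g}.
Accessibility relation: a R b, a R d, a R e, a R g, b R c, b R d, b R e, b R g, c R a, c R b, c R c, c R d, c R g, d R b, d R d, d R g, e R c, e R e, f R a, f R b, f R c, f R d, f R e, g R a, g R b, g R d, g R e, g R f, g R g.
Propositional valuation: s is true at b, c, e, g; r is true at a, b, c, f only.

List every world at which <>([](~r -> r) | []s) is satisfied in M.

a, b, e, f, g

Let φ = <>([](~r -> r) | []s). Evaluate φ at each world:
  a (successors {b, d, e, g}): φ is true.
  b (successors {c, d, e, g}): φ is true.
  c (successors {a, b, c, d, g}): φ is false.
  d (successors {b, d, g}): φ is false.
  e (successors {c, e}): φ is true.
  f (successors {a, b, c, d, e}): φ is true.
  g (successors {a, b, d, e, f, g}): φ is true.
For instance, at e:
  At e: <>([](~r -> r) | []s) requires [](~r -> r) | []s at some successor in {c, e}.
    [](~r -> r) | []s holds at e, so <>([](~r -> r) | []s) is true at e.
      At e: [](~r -> r) is false, []s is true, so [](~r -> r) | []s is true.
Satisfying worlds: {a, b, e, f, g}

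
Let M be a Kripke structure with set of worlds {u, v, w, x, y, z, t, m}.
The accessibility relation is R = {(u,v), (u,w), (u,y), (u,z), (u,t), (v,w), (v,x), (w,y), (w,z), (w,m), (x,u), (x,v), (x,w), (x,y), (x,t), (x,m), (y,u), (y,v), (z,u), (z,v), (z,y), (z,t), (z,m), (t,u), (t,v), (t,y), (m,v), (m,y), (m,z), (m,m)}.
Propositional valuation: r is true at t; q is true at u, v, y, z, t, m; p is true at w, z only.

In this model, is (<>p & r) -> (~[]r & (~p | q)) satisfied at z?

Yes

Recall that []ψ holds at a world iff ψ holds at every accessible world, and <>ψ holds iff ψ holds at some accessible world.
At z: <>p & r is false, ~[]r & (~p | q) is true, so (<>p & r) -> (~[]r & (~p | q)) is true.
  At z: <>p is false, r is false, so <>p & r is false.
    At z: <>p requires p at some successor in {u, v, y, t, m}.
      At u: p is false.
      At v: p is false.
      At y: p is false.
      At t: p is false.
      At m: p is false.
    So <>p is false at z.
  At z: ~[]r is true, ~p | q is true, so ~[]r & (~p | q) is true.
    At z: []r is false, so ~[]r is true.
      At z: []r requires r at every successor {u, v, y, t, m}.
        r fails at u, so []r is false at z.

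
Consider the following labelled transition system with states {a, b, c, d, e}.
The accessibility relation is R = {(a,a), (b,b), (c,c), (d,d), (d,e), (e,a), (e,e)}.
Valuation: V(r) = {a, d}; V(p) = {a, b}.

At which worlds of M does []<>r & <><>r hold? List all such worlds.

a, d, e

Let φ = []<>r & <><>r. Evaluate φ at each world:
  a (successors {a}): φ is true.
  b (successors {b}): φ is false.
  c (successors {c}): φ is false.
  d (successors {d, e}): φ is true.
  e (successors {a, e}): φ is true.
For instance, at d:
  At d: []<>r is true, <><>r is true, so []<>r & <><>r is true.
    At d: []<>r requires <>r at every successor {d, e}.
      At d: <>r is true.
      At e: <>r is true.
    So []<>r is true at d.
    At d: <><>r requires <>r at some successor in {d, e}.
      <>r holds at d, so <><>r is true at d.
Satisfying worlds: {a, d, e}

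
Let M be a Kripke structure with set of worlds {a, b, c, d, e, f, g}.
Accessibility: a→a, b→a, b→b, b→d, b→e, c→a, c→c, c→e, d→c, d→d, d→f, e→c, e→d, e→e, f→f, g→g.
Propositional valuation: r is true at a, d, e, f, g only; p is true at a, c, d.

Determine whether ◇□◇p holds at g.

No

At g: ◇□◇p requires □◇p at some successor in {g}.
  At g: □◇p is false.
So ◇□◇p is false at g.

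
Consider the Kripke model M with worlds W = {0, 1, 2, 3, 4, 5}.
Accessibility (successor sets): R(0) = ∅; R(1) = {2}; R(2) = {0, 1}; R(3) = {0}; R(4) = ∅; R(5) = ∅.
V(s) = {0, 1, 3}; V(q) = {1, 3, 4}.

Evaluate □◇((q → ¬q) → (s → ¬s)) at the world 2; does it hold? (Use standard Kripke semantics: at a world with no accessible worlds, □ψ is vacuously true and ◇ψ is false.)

No

At 2: □◇((q → ¬q) → (s → ¬s)) requires ◇((q → ¬q) → (s → ¬s)) at every successor {0, 1}.
  ◇((q → ¬q) → (s → ¬s)) fails at 0, so □◇((q → ¬q) → (s → ¬s)) is false at 2.
    At 0: no accessible worlds, so ◇((q → ¬q) → (s → ¬s)) is false.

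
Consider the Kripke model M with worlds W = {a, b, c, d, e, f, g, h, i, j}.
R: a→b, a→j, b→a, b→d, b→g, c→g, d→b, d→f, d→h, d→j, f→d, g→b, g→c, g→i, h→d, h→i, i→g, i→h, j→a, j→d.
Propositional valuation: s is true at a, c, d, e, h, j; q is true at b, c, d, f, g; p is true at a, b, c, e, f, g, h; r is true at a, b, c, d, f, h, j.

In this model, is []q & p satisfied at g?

No

Recall that []ψ holds at a world iff ψ holds at every accessible world, and <>ψ holds iff ψ holds at some accessible world.
At g: []q is false, p is true, so []q & p is false.
  At g: []q requires q at every successor {b, c, i}.
    q fails at i, so []q is false at g.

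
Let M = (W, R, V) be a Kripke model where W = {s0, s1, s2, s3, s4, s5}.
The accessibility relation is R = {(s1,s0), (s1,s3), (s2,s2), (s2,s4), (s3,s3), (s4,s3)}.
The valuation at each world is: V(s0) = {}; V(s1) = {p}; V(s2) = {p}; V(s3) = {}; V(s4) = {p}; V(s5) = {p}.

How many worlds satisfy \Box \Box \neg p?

5

Recall that \Box ψ holds at a world iff ψ holds at every accessible world, and \Diamond ψ holds iff ψ holds at some accessible world.
Let φ = \Box \Box \neg p. Evaluate φ at each world:
  s0 (successors ∅): φ is true.
  s1 (successors {s0, s3}): φ is true.
  s2 (successors {s2, s4}): φ is false.
  s3 (successors {s3}): φ is true.
  s4 (successors {s3}): φ is true.
  s5 (successors ∅): φ is true.
For instance, at s4:
  At s4: \Box \Box \neg p requires \Box \neg p at every successor {s3}.
      At s3: \Box \neg p requires \neg p at every successor {s3}.
        At s3: \neg p is true.
      So \Box \neg p is true at s3.
  So \Box \Box \neg p is true at s4.
Satisfying worlds: {s0, s1, s3, s4, s5}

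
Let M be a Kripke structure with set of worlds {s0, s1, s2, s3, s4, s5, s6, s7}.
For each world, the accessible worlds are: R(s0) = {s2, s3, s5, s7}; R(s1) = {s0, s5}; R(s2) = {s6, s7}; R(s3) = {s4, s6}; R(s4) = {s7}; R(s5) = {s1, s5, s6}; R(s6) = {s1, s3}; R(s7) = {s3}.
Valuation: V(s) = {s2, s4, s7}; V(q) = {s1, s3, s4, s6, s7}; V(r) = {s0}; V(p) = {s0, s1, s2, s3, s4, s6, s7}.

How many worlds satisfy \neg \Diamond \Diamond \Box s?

Let φ = \neg \Diamond \Diamond \Box s. Evaluate φ at each world:
  s0 (successors {s2, s3, s5, s7}): φ is false.
  s1 (successors {s0, s5}): φ is true.
  s2 (successors {s6, s7}): φ is true.
  s3 (successors {s4, s6}): φ is true.
  s4 (successors {s7}): φ is true.
  s5 (successors {s1, s5, s6}): φ is true.
  s6 (successors {s1, s3}): φ is false.
  s7 (successors {s3}): φ is false.
For instance, at s0:
  At s0: \Diamond \Diamond \Box s is true, so \neg \Diamond \Diamond \Box s is false.
    At s0: \Diamond \Diamond \Box s requires \Diamond \Box s at some successor in {s2, s3, s5, s7}.
      \Diamond \Box s holds at s3, so \Diamond \Diamond \Box s is true at s0.
Satisfying worlds: {s1, s2, s3, s4, s5}

5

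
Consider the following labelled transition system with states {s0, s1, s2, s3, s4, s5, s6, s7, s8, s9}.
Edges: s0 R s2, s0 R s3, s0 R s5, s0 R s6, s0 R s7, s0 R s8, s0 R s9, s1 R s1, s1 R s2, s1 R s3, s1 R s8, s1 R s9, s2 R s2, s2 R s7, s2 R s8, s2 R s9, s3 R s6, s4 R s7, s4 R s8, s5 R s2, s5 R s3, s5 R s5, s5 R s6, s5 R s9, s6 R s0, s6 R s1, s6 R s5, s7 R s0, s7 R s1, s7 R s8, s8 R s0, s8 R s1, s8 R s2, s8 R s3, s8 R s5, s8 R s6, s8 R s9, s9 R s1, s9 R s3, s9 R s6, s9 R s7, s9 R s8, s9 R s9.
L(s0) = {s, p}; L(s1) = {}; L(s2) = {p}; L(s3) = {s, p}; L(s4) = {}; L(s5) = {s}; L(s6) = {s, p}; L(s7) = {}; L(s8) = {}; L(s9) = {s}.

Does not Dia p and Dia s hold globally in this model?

Let φ = not Dia p and Dia s. Evaluate φ at each world:
  s0 (successors {s2, s3, s5, s6, s7, s8, s9}): φ is false.
  s1 (successors {s1, s2, s3, s8, s9}): φ is false.
  s2 (successors {s2, s7, s8, s9}): φ is false.
  s3 (successors {s6}): φ is false.
  s4 (successors {s7, s8}): φ is false.
  s5 (successors {s2, s3, s5, s6, s9}): φ is false.
  s6 (successors {s0, s1, s5}): φ is false.
  s7 (successors {s0, s1, s8}): φ is false.
  s8 (successors {s0, s1, s2, s3, s5, s6, s9}): φ is false.
  s9 (successors {s1, s3, s6, s7, s8, s9}): φ is false.
Detail at s0 (counterexample):
  At s0: not Dia p is false, Dia s is true, so not Dia p and Dia s is false.
    At s0: Dia p is true, so not Dia p is false.
      At s0: Dia p requires p at some successor in {s2, s3, s5, s6, s7, s8, s9}.
        p holds at s2, so Dia p is true at s0.
    At s0: Dia s requires s at some successor in {s2, s3, s5, s6, s7, s8, s9}.
      s holds at s3, so Dia s is true at s0.

No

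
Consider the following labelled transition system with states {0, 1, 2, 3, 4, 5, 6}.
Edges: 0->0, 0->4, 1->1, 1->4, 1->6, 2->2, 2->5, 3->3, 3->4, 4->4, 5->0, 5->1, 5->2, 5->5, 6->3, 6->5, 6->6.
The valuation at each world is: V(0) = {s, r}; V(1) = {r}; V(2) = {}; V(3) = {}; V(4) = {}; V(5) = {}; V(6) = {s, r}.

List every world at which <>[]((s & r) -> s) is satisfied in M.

0, 1, 2, 3, 4, 5, 6

Recall that []ψ holds at a world iff ψ holds at every accessible world, and <>ψ holds iff ψ holds at some accessible world.
Let φ = <>[]((s & r) -> s). Evaluate φ at each world:
  0 (successors {0, 4}): φ is true.
  1 (successors {1, 4, 6}): φ is true.
  2 (successors {2, 5}): φ is true.
  3 (successors {3, 4}): φ is true.
  4 (successors {4}): φ is true.
  5 (successors {0, 1, 2, 5}): φ is true.
  6 (successors {3, 5, 6}): φ is true.
For instance, at 2:
  At 2: <>[]((s & r) -> s) requires []((s & r) -> s) at some successor in {2, 5}.
    []((s & r) -> s) holds at 2, so <>[]((s & r) -> s) is true at 2.
      At 2: []((s & r) -> s) requires (s & r) -> s at every successor {2, 5}.
        At 2: (s & r) -> s is true.
        At 5: (s & r) -> s is true.
      So []((s & r) -> s) is true at 2.
Satisfying worlds: {0, 1, 2, 3, 4, 5, 6}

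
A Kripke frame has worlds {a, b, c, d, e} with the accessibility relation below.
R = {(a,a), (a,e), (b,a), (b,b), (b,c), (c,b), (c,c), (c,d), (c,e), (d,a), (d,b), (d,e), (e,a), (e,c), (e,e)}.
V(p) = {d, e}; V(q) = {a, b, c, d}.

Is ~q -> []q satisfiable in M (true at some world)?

Let φ = ~q -> []q. Evaluate φ at each world:
  a (successors {a, e}): φ is true.
  b (successors {a, b, c}): φ is true.
  c (successors {b, c, d, e}): φ is true.
  d (successors {a, b, e}): φ is true.
  e (successors {a, c, e}): φ is false.
Detail at a (witness):
  At a: ~q is false, []q is false, so ~q -> []q is true.
    At a: []q requires q at every successor {a, e}.
      q fails at e, so []q is false at a.

Yes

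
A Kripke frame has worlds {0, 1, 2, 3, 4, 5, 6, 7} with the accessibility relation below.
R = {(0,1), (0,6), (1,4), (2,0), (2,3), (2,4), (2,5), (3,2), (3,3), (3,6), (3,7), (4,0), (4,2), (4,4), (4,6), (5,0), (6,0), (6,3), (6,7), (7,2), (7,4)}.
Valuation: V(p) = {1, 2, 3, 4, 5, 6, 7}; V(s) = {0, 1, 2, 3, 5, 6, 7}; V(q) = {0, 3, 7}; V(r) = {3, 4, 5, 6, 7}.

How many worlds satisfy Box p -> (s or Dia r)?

8

Let φ = Box p -> (s or Dia r). Evaluate φ at each world:
  0 (successors {1, 6}): φ is true.
  1 (successors {4}): φ is true.
  2 (successors {0, 3, 4, 5}): φ is true.
  3 (successors {2, 3, 6, 7}): φ is true.
  4 (successors {0, 2, 4, 6}): φ is true.
  5 (successors {0}): φ is true.
  6 (successors {0, 3, 7}): φ is true.
  7 (successors {2, 4}): φ is true.
For instance, at 7:
  At 7: Box p is true, s or Dia r is true, so Box p -> (s or Dia r) is true.
    At 7: Box p requires p at every successor {2, 4}.
      At 2: p is true.
      At 4: p is true.
    So Box p is true at 7.
    At 7: s is true, Dia r is true, so s or Dia r is true.
      At 7: Dia r requires r at some successor in {2, 4}.
        r holds at 4, so Dia r is true at 7.
Satisfying worlds: {0, 1, 2, 3, 4, 5, 6, 7}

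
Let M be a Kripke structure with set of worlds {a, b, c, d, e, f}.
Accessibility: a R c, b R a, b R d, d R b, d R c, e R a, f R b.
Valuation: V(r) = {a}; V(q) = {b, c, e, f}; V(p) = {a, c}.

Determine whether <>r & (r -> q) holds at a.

Recall that <>ψ holds at a world iff ψ holds at some accessible world.
At a: <>r is false, r -> q is false, so <>r & (r -> q) is false.
  At a: <>r requires r at some successor in {c}.
    At c: r is false.
  So <>r is false at a.

No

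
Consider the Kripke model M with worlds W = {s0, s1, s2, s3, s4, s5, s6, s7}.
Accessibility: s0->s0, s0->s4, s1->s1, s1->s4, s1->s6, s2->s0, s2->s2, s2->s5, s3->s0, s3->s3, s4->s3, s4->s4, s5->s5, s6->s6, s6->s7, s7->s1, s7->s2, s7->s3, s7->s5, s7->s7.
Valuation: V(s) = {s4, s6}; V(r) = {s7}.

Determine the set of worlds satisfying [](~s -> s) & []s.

none

Let φ = [](~s -> s) & []s. Evaluate φ at each world:
  s0 (successors {s0, s4}): φ is false.
  s1 (successors {s1, s4, s6}): φ is false.
  s2 (successors {s0, s2, s5}): φ is false.
  s3 (successors {s0, s3}): φ is false.
  s4 (successors {s3, s4}): φ is false.
  s5 (successors {s5}): φ is false.
  s6 (successors {s6, s7}): φ is false.
  s7 (successors {s1, s2, s3, s5, s7}): φ is false.
For instance, at s6:
  At s6: [](~s -> s) is false, []s is false, so [](~s -> s) & []s is false.
    At s6: [](~s -> s) requires ~s -> s at every successor {s6, s7}.
      ~s -> s fails at s7, so [](~s -> s) is false at s6.
    At s6: []s requires s at every successor {s6, s7}.
      s fails at s7, so []s is false at s6.
Satisfying worlds: none.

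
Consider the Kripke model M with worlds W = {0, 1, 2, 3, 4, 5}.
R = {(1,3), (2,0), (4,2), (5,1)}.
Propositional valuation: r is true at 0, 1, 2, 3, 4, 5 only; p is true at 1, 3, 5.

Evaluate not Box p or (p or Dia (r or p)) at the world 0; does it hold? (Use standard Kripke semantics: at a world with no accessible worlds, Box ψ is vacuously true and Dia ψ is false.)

No

At 0: not Box p is false, p or Dia (r or p) is false, so not Box p or (p or Dia (r or p)) is false.
  At 0: Box p is true, so not Box p is false.
    At 0: no accessible worlds, so Box p holds vacuously.
  At 0: p is false, Dia (r or p) is false, so p or Dia (r or p) is false.
    At 0: no accessible worlds, so Dia (r or p) is false.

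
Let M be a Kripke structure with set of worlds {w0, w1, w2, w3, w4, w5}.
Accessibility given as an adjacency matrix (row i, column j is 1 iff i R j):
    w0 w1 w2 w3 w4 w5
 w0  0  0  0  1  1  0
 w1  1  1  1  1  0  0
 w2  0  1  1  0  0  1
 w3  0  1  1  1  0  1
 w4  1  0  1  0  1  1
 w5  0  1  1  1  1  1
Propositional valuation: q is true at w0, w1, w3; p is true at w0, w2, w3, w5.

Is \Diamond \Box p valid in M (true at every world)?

Let φ = \Diamond \Box p. Evaluate φ at each world:
  w0 (successors {w3, w4}): φ is false.
  w1 (successors {w0, w1, w2, w3}): φ is false.
  w2 (successors {w1, w2, w5}): φ is false.
  w3 (successors {w1, w2, w3, w5}): φ is false.
  w4 (successors {w0, w2, w4, w5}): φ is false.
  w5 (successors {w1, w2, w3, w4, w5}): φ is false.
Detail at w0 (counterexample):
  At w0: \Diamond \Box p requires \Box p at some successor in {w3, w4}.
    At w3: \Box p is false.
    At w4: \Box p is false.
  So \Diamond \Box p is false at w0.

No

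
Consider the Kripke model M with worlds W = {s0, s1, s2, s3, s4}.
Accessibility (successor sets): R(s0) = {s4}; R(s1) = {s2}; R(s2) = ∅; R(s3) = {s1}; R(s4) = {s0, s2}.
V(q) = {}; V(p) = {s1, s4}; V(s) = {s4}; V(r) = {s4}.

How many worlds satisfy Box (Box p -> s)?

Let φ = Box (Box p -> s). Evaluate φ at each world:
  s0 (successors {s4}): φ is true.
  s1 (successors {s2}): φ is false.
  s2 (successors ∅): φ is true.
  s3 (successors {s1}): φ is true.
  s4 (successors {s0, s2}): φ is false.
For instance, at s3:
  At s3: Box (Box p -> s) requires Box p -> s at every successor {s1}.
      At s1: Box p is false, s is false, so Box p -> s is true.
  So Box (Box p -> s) is true at s3.
Satisfying worlds: {s0, s2, s3}

3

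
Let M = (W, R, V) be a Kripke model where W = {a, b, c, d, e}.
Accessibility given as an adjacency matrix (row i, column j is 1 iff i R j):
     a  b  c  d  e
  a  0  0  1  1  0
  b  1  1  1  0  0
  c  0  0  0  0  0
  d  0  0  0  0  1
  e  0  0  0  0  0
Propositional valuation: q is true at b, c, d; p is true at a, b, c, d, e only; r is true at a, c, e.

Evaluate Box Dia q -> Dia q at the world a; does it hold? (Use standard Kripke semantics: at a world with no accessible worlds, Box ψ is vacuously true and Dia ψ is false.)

Yes

At a: Box Dia q is false, Dia q is true, so Box Dia q -> Dia q is true.
  At a: Box Dia q requires Dia q at every successor {c, d}.
    Dia q fails at c, so Box Dia q is false at a.
      At c: no accessible worlds, so Dia q is false.
  At a: Dia q requires q at some successor in {c, d}.
    q holds at c, so Dia q is true at a.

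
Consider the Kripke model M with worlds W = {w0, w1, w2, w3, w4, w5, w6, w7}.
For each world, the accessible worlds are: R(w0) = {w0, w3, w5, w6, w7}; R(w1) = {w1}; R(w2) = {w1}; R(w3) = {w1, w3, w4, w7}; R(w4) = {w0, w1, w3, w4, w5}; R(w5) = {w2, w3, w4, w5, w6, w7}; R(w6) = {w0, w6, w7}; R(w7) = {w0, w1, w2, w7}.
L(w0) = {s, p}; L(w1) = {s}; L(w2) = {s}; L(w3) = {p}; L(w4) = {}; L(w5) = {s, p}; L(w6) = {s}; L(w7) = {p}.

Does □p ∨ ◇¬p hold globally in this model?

Let φ = □p ∨ ◇¬p. Evaluate φ at each world:
  w0 (successors {w0, w3, w5, w6, w7}): φ is true.
  w1 (successors {w1}): φ is true.
  w2 (successors {w1}): φ is true.
  w3 (successors {w1, w3, w4, w7}): φ is true.
  w4 (successors {w0, w1, w3, w4, w5}): φ is true.
  w5 (successors {w2, w3, w4, w5, w6, w7}): φ is true.
  w6 (successors {w0, w6, w7}): φ is true.
  w7 (successors {w0, w1, w2, w7}): φ is true.
For instance, at w2:
  At w2: □p is false, ◇¬p is true, so □p ∨ ◇¬p is true.
    At w2: □p requires p at every successor {w1}.
      p fails at w1, so □p is false at w2.
    At w2: ◇¬p requires ¬p at some successor in {w1}.
      ¬p holds at w1, so ◇¬p is true at w2.

Yes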